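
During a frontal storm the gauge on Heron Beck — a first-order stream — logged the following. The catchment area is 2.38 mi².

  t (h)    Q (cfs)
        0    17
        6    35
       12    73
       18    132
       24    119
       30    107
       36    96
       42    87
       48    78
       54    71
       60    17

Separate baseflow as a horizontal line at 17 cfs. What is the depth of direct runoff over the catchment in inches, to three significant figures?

Direct runoff: 0.0, 18.0, 56.0, 115.0, 102.0, 90.0, 79.0, 70.0, 61.0, 54.0, 0.0 cfs; ΣQ_DR = 645.0 cfs.
V = ΣQ_DR · Δt = 645.0 × 21600 s = 1.393 × 10^7 ft³.
Over A = 2.38 mi², depth = V / A = 2.52 in.

d ≈ 2.52 in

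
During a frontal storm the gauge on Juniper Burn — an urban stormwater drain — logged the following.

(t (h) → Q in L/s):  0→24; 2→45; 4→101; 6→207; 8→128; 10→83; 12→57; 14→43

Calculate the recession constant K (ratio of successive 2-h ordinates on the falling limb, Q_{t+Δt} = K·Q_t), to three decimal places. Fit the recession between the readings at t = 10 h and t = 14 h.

Using the recession-limb readings at t = 10 h and t = 14 h: Q falls from 83 to 43 L/s over 2 intervals.
K = (Q₂/Q₁)^(1/2) = (43/83)^(1/2) = 0.720.

K ≈ 0.720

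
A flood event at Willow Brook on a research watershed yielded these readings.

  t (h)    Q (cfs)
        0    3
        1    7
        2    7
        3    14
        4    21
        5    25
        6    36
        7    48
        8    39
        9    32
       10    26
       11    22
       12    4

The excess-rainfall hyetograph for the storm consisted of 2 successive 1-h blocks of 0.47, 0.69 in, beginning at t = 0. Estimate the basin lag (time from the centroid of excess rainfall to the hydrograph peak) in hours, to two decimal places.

t_L ≈ 5.91 h

Centroid of excess rainfall: t_c = Σ P_i·t̄_i / ΣP_i = 1.0948 h (block centres at 0.5, 1.5 h).
Hydrograph peak occurs at t = 7 h, so basin lag t_L = 7 − 1.0948 = 5.91 h.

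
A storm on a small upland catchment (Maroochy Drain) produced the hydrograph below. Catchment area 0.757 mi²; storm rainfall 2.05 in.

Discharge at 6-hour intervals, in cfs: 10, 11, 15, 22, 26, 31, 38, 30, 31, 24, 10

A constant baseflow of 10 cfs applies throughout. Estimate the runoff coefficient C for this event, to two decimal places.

ΣQ_DR = 138.0 cfs; V = ΣQ_DR·Δt = 2.981 × 10^6 ft³.
Runoff depth d = V / A = 1.695 in.
C = d / P = 1.695 / 2.05 = 0.83.

C ≈ 0.83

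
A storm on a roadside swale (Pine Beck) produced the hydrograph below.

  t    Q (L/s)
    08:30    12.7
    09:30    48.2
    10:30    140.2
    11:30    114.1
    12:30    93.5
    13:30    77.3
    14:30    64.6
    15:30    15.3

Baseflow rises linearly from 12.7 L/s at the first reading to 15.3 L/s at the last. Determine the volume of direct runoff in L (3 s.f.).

V ≈ 1.63 × 10^6 L

Direct-runoff ordinates (Q − Q_b): 0.00, 35.13, 126.76, 100.29, 79.31, 62.74, 49.67, 0.00 L/s.
ΣQ_DR = 453.9 L/s.
With Δt = 1 h = 3600 s, V = ΣQ_DR · Δt = 453.9 × 3600 = 1.63 × 10^6 L.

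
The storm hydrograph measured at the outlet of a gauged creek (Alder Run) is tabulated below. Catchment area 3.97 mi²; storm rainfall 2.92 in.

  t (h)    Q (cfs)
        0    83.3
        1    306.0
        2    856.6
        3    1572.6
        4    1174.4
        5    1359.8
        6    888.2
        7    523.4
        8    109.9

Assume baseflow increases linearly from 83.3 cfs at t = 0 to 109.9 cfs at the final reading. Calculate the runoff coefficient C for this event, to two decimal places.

C ≈ 0.80

ΣQ_DR = 6005 cfs; V = ΣQ_DR·Δt = 2.162 × 10^7 ft³.
Runoff depth d = V / A = 2.344 in.
C = d / P = 2.344 / 2.92 = 0.80.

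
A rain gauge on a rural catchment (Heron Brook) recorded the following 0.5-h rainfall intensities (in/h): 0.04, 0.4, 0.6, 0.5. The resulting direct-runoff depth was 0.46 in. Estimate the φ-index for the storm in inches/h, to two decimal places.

φ ≈ 0.19 in/h

Only the 3 blocks with intensity above φ contribute runoff: 0.4, 0.6, 0.5 in/h.
Σ(I−φ)·Δt = d  ⇒  (0.4+0.6+0.5 − 3φ)·0.5 = 0.46
φ = (1.500 − 0.46/0.5) / 3 = 0.19 in/h.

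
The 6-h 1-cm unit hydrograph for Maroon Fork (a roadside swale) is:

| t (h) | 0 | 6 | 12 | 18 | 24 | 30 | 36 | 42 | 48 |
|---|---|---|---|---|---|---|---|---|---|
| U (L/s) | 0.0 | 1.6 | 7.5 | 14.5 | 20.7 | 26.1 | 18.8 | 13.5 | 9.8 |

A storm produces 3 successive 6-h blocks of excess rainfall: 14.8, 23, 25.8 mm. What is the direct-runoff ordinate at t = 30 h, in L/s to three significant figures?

By discrete convolution, Q_j = Σ (P_i / 10 mm) · U_{j−i}.
At t = 30 h (j=5): Q = (14.8/10)·26.1 + (23/10)·20.7 + (25.8/10)·14.5 = 124 L/s.

Q ≈ 124 L/s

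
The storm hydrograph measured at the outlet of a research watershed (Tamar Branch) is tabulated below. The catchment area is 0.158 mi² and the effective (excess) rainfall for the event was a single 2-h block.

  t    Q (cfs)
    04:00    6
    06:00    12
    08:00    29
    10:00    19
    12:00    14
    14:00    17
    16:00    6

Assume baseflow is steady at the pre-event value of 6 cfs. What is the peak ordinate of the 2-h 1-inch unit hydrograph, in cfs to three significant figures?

U_p ≈ 19.2 cfs

Direct runoff: 0.0, 6.0, 23.0, 13.0, 8.0, 11.0, 0.0 cfs; ΣQ_DR = 61.00 cfs, peak = 23.0 cfs.
Runoff depth d = ΣQ_DR·Δt / A = 61.00 × 7200 / (0.158 mi²) = 1.197 in.
The 1-inch UH is the DRH scaled by (1 in)/d, so U_p = 23.0 × 1/1.197 = 19.2 cfs.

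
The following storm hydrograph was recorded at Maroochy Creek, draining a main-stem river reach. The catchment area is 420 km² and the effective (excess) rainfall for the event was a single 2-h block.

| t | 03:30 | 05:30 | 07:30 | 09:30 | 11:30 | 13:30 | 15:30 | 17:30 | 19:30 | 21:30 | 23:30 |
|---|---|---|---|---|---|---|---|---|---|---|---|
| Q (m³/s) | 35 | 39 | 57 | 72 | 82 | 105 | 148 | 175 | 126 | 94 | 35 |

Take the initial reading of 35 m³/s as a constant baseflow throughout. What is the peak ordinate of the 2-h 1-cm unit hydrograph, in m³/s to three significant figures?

U_p ≈ 140 m³/s

Direct runoff: 0.0, 4.0, 22.0, 37.0, 47.0, 70.0, 113.0, 140.0, 91.0, 59.0, 0.0 m³/s; ΣQ_DR = 583.0 m³/s, peak = 140.0 m³/s.
Runoff depth d = ΣQ_DR·Δt / A = 583.0 × 7200 / (420 km²) = 9.994 mm.
The 1-cm UH is the DRH scaled by (10 mm)/d, so U_p = 140.0 × 10/9.994 = 140 m³/s.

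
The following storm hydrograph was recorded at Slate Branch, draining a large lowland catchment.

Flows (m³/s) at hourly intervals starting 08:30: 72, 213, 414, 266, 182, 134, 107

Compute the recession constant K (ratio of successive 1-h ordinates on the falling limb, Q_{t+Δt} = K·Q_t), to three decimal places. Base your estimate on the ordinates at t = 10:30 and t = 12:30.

K ≈ 0.663

Using the recession-limb readings at t = 10:30 and t = 12:30: Q falls from 414 to 182 m³/s over 2 intervals.
K = (Q₂/Q₁)^(1/2) = (182/414)^(1/2) = 0.663.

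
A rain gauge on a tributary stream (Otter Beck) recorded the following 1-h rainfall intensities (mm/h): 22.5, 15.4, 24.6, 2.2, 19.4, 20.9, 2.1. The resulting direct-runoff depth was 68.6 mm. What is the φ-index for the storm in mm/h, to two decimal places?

φ ≈ 6.84 mm/h

Only the 5 blocks with intensity above φ contribute runoff: 22.5, 15.4, 24.6, 19.4, 20.9 mm/h.
Σ(I−φ)·Δt = d  ⇒  (22.5+15.4+24.6+19.4+20.9 − 5φ)·1 = 68.6
φ = (102.8 − 68.6/1) / 5 = 6.84 mm/h.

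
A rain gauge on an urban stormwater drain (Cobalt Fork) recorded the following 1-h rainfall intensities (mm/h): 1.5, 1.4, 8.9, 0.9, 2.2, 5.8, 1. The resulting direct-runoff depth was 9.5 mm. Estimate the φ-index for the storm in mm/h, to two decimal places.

Only the 2 blocks with intensity above φ contribute runoff: 8.9, 5.8 mm/h.
Σ(I−φ)·Δt = d  ⇒  (8.9+5.8 − 2φ)·1 = 9.5
φ = (14.70 − 9.5/1) / 2 = 2.60 mm/h.

φ ≈ 2.60 mm/h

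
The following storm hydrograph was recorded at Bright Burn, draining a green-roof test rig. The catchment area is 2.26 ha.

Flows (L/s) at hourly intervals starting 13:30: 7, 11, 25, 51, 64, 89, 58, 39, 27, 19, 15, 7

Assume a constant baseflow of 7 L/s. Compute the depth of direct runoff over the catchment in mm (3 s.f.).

d ≈ 52.2 mm

Direct runoff: 0.0, 4.0, 18.0, 44.0, 57.0, 82.0, 51.0, 32.0, 20.0, 12.0, 8.0, 0.0 L/s; ΣQ_DR = 328.0 L/s.
V = ΣQ_DR · Δt = 328.0 × 3600 s = 1.181 × 10^6 L.
Over A = 2.26 ha, depth = V / A = 52.2 mm.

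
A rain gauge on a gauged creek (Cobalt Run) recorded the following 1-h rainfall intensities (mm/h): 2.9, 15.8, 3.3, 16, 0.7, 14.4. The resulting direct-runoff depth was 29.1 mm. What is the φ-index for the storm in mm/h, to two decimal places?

φ ≈ 5.70 mm/h

Only the 3 blocks with intensity above φ contribute runoff: 15.8, 16, 14.4 mm/h.
Σ(I−φ)·Δt = d  ⇒  (15.8+16+14.4 − 3φ)·1 = 29.1
φ = (46.20 − 29.1/1) / 3 = 5.70 mm/h.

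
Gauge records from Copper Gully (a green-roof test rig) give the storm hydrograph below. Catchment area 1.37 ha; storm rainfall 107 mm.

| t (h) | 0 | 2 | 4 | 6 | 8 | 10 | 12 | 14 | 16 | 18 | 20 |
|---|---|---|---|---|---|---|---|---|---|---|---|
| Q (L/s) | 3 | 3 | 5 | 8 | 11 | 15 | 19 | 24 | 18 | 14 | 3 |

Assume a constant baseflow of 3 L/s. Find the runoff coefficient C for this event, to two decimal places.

C ≈ 0.44

ΣQ_DR = 90.00 L/s; V = ΣQ_DR·Δt = 6.480 × 10^5 L.
Runoff depth d = V / A = 47.30 mm.
C = d / P = 47.30 / 107 = 0.44.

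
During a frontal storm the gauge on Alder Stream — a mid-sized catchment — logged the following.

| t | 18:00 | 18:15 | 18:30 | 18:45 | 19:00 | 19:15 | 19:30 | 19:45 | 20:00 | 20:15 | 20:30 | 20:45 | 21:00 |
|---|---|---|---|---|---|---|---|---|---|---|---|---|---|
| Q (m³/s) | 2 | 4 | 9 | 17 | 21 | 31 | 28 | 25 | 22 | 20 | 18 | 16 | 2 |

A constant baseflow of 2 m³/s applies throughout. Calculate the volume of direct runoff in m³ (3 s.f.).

Direct-runoff ordinates (Q − Q_b): 0.0, 2.0, 7.0, 15.0, 19.0, 29.0, 26.0, 23.0, 20.0, 18.0, 16.0, 14.0, 0.0 m³/s.
ΣQ_DR = 189.0 m³/s.
With Δt = 0.25 h = 900 s, V = ΣQ_DR · Δt = 189.0 × 900 = 1.70 × 10^5 m³.

V ≈ 1.70 × 10^5 m³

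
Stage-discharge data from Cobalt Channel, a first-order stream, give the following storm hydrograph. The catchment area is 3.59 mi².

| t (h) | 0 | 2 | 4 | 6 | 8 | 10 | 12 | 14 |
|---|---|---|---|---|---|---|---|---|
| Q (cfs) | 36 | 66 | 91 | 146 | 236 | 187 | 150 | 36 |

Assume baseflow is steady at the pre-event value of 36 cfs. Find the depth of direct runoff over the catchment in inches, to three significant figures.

d ≈ 0.570 in

Direct runoff: 0.0, 30.0, 55.0, 110.0, 200.0, 151.0, 114.0, 0.0 cfs; ΣQ_DR = 660.0 cfs.
V = ΣQ_DR · Δt = 660.0 × 7200 s = 4.752 × 10^6 ft³.
Over A = 3.59 mi², depth = V / A = 0.570 in.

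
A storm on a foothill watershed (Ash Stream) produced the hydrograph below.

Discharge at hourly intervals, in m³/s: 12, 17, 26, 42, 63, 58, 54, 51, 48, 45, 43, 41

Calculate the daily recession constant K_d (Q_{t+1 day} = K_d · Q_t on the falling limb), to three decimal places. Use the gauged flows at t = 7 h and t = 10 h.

Between t = 7 h and t = 10 h the flow falls from 51 to 43 m³/s over 3×1 h = 3 h.
Per-interval ratio K = (43/51)^(1/3) = 0.9447; K_d = K^(24/1) = 0.255.

K_d ≈ 0.255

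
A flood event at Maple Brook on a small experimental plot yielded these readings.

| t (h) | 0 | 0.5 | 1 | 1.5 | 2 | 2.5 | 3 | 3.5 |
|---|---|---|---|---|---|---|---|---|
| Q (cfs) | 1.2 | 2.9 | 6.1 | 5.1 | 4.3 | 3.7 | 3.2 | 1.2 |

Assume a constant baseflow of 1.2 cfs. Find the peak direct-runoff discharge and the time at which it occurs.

Q_p = 4.9 cfs at t = 1 h

Subtracting baseflow gives direct-runoff ordinates: 0.0, 1.7, 4.9, 3.9, 3.1, 2.5, 2.0, 0.0 cfs.
The maximum is 4.9 cfs, occurring at the reading for t = 1 h.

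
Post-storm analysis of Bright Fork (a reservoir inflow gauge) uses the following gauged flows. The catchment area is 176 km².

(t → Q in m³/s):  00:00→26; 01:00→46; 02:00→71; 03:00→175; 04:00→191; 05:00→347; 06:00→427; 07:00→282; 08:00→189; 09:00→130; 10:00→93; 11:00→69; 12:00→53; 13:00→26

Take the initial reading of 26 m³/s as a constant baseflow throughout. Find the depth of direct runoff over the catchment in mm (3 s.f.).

Direct runoff: 0.0, 20.0, 45.0, 149.0, 165.0, 321.0, 401.0, 256.0, 163.0, 104.0, 67.0, 43.0, 27.0, 0.0 m³/s; ΣQ_DR = 1761 m³/s.
V = ΣQ_DR · Δt = 1761 × 3600 s = 6.340 × 10^6 m³.
Over A = 176 km², depth = V / A = 36.0 mm.

d ≈ 36.0 mm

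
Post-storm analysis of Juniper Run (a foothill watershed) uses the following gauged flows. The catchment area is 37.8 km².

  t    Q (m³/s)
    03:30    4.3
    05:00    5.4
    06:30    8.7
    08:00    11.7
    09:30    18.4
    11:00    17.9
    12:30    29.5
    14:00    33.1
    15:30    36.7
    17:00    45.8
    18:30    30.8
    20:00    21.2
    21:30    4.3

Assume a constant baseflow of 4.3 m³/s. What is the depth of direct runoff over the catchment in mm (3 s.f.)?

d ≈ 30.3 mm

Direct runoff: 0.0, 1.1, 4.4, 7.4, 14.1, 13.6, 25.2, 28.8, 32.4, 41.5, 26.5, 16.9, 0.0 m³/s; ΣQ_DR = 211.9 m³/s.
V = ΣQ_DR · Δt = 211.9 × 5400 s = 1.144 × 10^6 m³.
Over A = 37.8 km², depth = V / A = 30.3 mm.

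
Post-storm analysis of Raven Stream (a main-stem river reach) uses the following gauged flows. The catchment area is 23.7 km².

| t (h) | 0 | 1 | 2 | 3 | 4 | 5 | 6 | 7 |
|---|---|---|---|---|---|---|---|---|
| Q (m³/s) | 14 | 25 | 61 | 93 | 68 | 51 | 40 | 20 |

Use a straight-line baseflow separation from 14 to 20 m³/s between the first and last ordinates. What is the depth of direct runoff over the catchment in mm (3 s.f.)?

d ≈ 35.8 mm

Direct runoff: 0.00, 10.14, 45.29, 76.43, 50.57, 32.71, 20.86, 0.00 m³/s; ΣQ_DR = 236.0 m³/s.
V = ΣQ_DR · Δt = 236.0 × 3600 s = 8.496 × 10^5 m³.
Over A = 23.7 km², depth = V / A = 35.8 mm.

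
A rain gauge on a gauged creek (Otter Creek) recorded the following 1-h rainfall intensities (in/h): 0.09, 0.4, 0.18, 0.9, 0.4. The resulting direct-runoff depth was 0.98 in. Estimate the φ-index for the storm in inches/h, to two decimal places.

φ ≈ 0.24 in/h

Only the 3 blocks with intensity above φ contribute runoff: 0.4, 0.9, 0.4 in/h.
Σ(I−φ)·Δt = d  ⇒  (0.4+0.9+0.4 − 3φ)·1 = 0.98
φ = (1.700 − 0.98/1) / 3 = 0.24 in/h.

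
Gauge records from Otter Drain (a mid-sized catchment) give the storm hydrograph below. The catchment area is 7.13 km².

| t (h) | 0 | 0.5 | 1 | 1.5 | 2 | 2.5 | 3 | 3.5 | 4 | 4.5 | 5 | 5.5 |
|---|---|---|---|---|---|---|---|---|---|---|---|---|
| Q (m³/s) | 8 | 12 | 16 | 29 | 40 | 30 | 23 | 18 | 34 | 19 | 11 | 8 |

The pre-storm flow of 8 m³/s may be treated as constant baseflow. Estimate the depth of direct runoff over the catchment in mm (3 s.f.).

Direct runoff: 0.0, 4.0, 8.0, 21.0, 32.0, 22.0, 15.0, 10.0, 26.0, 11.0, 3.0, 0.0 m³/s; ΣQ_DR = 152.0 m³/s.
V = ΣQ_DR · Δt = 152.0 × 1800 s = 2.736 × 10^5 m³.
Over A = 7.13 km², depth = V / A = 38.4 mm.

d ≈ 38.4 mm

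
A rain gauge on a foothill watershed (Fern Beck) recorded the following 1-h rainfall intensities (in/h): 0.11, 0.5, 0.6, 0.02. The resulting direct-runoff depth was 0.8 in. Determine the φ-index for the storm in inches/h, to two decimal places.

Only the 2 blocks with intensity above φ contribute runoff: 0.5, 0.6 in/h.
Σ(I−φ)·Δt = d  ⇒  (0.5+0.6 − 2φ)·1 = 0.8
φ = (1.100 − 0.8/1) / 2 = 0.15 in/h.

φ ≈ 0.15 in/h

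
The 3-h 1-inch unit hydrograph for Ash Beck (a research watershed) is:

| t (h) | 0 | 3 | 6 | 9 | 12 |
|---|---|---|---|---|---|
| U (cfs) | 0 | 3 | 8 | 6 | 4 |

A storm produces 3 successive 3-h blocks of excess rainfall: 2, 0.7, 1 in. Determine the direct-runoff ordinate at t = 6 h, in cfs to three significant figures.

Q ≈ 18.1 cfs

By discrete convolution, Q_j = Σ (P_i / 1 in) · U_{j−i}.
At t = 6 h (j=2): Q = (2/1)·8 + (0.7/1)·3 + (1/1)·0 = 18.1 cfs.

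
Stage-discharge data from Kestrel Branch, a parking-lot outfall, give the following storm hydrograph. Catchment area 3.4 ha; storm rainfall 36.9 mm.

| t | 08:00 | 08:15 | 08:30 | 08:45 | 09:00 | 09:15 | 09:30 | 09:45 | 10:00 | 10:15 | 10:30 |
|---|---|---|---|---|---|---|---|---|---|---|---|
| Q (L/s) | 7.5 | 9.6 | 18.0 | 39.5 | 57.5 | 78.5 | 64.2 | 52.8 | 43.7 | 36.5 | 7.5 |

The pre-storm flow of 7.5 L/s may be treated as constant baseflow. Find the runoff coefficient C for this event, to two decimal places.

ΣQ_DR = 332.8 L/s; V = ΣQ_DR·Δt = 2.995 × 10^5 L.
Runoff depth d = V / A = 8.809 mm.
C = d / P = 8.809 / 36.9 = 0.24.

C ≈ 0.24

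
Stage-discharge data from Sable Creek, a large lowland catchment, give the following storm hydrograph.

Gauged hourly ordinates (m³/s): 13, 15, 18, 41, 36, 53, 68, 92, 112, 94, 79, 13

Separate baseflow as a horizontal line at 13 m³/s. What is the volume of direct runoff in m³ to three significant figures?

V ≈ 1.72 × 10^6 m³

Direct-runoff ordinates (Q − Q_b): 0.0, 2.0, 5.0, 28.0, 23.0, 40.0, 55.0, 79.0, 99.0, 81.0, 66.0, 0.0 m³/s.
ΣQ_DR = 478.0 m³/s.
With Δt = 1 h = 3600 s, V = ΣQ_DR · Δt = 478.0 × 3600 = 1.72 × 10^6 m³.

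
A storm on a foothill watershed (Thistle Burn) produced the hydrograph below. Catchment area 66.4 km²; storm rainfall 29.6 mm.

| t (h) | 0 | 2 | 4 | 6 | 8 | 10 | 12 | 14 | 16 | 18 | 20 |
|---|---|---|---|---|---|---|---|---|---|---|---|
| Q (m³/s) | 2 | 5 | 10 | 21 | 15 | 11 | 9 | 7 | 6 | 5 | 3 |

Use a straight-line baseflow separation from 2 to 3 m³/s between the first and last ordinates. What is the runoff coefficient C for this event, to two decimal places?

C ≈ 0.24

ΣQ_DR = 66.50 m³/s; V = ΣQ_DR·Δt = 4.788 × 10^5 m³.
Runoff depth d = V / A = 7.211 mm.
C = d / P = 7.211 / 29.6 = 0.24.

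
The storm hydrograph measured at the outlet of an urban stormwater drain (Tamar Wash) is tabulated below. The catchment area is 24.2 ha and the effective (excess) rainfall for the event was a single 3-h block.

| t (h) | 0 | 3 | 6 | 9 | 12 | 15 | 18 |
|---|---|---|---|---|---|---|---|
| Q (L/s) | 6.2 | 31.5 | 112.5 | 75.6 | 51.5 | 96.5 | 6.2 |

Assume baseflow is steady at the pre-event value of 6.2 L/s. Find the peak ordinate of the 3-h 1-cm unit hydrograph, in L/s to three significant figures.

U_p ≈ 70.8 L/s

Direct runoff: 0.0, 25.3, 106.3, 69.4, 45.3, 90.3, 0.0 L/s; ΣQ_DR = 336.6 L/s, peak = 106.3 L/s.
Runoff depth d = ΣQ_DR·Δt / A = 336.6 × 10800 / (24.2 ha) = 15.02 mm.
The 1-cm UH is the DRH scaled by (10 mm)/d, so U_p = 106.3 × 10/15.02 = 70.8 L/s.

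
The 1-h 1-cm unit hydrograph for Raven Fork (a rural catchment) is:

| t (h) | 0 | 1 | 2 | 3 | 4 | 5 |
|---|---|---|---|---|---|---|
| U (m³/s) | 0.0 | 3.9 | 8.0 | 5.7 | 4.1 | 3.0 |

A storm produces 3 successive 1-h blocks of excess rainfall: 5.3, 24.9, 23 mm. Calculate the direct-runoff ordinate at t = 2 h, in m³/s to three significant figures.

Q ≈ 14.0 m³/s

By discrete convolution, Q_j = Σ (P_i / 10 mm) · U_{j−i}.
At t = 2 h (j=2): Q = (5.3/10)·8.0 + (24.9/10)·3.9 + (23/10)·0.0 = 14.0 m³/s.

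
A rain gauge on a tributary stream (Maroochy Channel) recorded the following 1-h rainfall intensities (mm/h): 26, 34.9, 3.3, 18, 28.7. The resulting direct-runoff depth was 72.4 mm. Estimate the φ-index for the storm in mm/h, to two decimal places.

φ ≈ 8.80 mm/h

Only the 4 blocks with intensity above φ contribute runoff: 26, 34.9, 18, 28.7 mm/h.
Σ(I−φ)·Δt = d  ⇒  (26+34.9+18+28.7 − 4φ)·1 = 72.4
φ = (107.6 − 72.4/1) / 4 = 8.80 mm/h.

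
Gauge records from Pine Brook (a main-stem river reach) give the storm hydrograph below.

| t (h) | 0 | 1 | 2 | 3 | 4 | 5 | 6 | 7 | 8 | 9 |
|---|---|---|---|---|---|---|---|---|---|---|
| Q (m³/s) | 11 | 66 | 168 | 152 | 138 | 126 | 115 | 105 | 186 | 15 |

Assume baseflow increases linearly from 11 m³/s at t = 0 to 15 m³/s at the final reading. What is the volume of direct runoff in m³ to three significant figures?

Direct-runoff ordinates (Q − Q_b): 0.00, 54.56, 156.11, 139.67, 125.22, 112.78, 101.33, 90.89, 171.44, 0.00 m³/s.
ΣQ_DR = 952.0 m³/s.
With Δt = 1 h = 3600 s, V = ΣQ_DR · Δt = 952.0 × 3600 = 3.43 × 10^6 m³.

V ≈ 3.43 × 10^6 m³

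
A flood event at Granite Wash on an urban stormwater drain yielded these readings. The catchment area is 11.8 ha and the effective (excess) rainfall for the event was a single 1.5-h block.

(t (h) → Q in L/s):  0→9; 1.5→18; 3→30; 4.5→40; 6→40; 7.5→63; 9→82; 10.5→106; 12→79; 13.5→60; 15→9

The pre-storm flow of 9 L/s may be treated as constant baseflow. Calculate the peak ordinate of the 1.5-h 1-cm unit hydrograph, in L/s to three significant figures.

U_p ≈ 48.5 L/s

Direct runoff: 0.0, 9.0, 21.0, 31.0, 31.0, 54.0, 73.0, 97.0, 70.0, 51.0, 0.0 L/s; ΣQ_DR = 437.0 L/s, peak = 97.0 L/s.
Runoff depth d = ΣQ_DR·Δt / A = 437.0 × 5400 / (11.8 ha) = 20.00 mm.
The 1-cm UH is the DRH scaled by (10 mm)/d, so U_p = 97.0 × 10/20.00 = 48.5 L/s.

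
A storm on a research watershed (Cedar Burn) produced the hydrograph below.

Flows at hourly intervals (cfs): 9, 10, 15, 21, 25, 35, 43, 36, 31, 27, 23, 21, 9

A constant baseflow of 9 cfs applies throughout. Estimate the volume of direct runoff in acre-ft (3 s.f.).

V ≈ 15.5 acre-ft

Direct-runoff ordinates (Q − Q_b): 0.0, 1.0, 6.0, 12.0, 16.0, 26.0, 34.0, 27.0, 22.0, 18.0, 14.0, 12.0, 0.0 cfs.
ΣQ_DR = 188.0 cfs.
With Δt = 1 h = 3600 s, V = ΣQ_DR · Δt = 188.0 × 3600 = 6.77 × 10^5 ft³ = 15.5 acre-ft.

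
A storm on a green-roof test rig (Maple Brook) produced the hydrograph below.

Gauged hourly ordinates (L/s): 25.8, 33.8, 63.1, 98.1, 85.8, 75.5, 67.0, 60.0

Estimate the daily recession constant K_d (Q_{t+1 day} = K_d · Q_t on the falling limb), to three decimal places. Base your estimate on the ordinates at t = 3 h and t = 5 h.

Between t = 3 h and t = 5 h the flow falls from 98.1 to 75.5 L/s over 2×1 h = 2 h.
Per-interval ratio K = (75.5/98.1)^(1/2) = 0.8773; K_d = K^(24/1) = 0.043.

K_d ≈ 0.043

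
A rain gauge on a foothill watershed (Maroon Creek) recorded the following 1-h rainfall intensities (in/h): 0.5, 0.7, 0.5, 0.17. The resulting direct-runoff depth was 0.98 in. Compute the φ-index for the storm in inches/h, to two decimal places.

φ ≈ 0.24 in/h

Only the 3 blocks with intensity above φ contribute runoff: 0.5, 0.7, 0.5 in/h.
Σ(I−φ)·Δt = d  ⇒  (0.5+0.7+0.5 − 3φ)·1 = 0.98
φ = (1.700 − 0.98/1) / 3 = 0.24 in/h.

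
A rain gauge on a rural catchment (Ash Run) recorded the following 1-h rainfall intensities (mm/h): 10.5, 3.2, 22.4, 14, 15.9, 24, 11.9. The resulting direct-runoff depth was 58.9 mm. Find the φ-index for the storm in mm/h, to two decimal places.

Only the 6 blocks with intensity above φ contribute runoff: 10.5, 22.4, 14, 15.9, 24, 11.9 mm/h.
Σ(I−φ)·Δt = d  ⇒  (10.5+22.4+14+15.9+24+11.9 − 6φ)·1 = 58.9
φ = (98.70 − 58.9/1) / 6 = 6.63 mm/h.

φ ≈ 6.63 mm/h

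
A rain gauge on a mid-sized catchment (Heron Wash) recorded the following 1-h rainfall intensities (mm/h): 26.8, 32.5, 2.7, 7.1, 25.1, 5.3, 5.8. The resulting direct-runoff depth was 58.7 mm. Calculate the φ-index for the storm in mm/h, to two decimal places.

φ ≈ 8.57 mm/h

Only the 3 blocks with intensity above φ contribute runoff: 26.8, 32.5, 25.1 mm/h.
Σ(I−φ)·Δt = d  ⇒  (26.8+32.5+25.1 − 3φ)·1 = 58.7
φ = (84.40 − 58.7/1) / 3 = 8.57 mm/h.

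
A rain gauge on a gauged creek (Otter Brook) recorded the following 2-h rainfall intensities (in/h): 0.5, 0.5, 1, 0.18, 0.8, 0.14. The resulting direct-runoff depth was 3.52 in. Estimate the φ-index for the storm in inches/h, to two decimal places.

Only the 4 blocks with intensity above φ contribute runoff: 0.5, 0.5, 1, 0.8 in/h.
Σ(I−φ)·Δt = d  ⇒  (0.5+0.5+1+0.8 − 4φ)·2 = 3.52
φ = (2.800 − 3.52/2) / 4 = 0.26 in/h.

φ ≈ 0.26 in/h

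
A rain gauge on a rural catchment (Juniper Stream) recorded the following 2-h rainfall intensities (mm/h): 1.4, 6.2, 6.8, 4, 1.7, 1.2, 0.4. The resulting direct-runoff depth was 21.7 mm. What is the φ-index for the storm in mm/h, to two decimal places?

φ ≈ 2.05 mm/h

Only the 3 blocks with intensity above φ contribute runoff: 6.2, 6.8, 4 mm/h.
Σ(I−φ)·Δt = d  ⇒  (6.2+6.8+4 − 3φ)·2 = 21.7
φ = (17.00 − 21.7/2) / 3 = 2.05 mm/h.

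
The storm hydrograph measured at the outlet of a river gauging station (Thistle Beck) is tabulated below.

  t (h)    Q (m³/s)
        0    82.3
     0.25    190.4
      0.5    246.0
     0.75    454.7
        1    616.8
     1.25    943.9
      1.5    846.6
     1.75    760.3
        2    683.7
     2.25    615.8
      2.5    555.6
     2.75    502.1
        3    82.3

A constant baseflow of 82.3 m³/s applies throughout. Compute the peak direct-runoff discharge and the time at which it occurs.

Q_p = 861.6 m³/s at t = 1.25 h

Subtracting baseflow gives direct-runoff ordinates: 0.0, 108.1, 163.7, 372.4, 534.5, 861.6, 764.3, 678.0, 601.4, 533.5, 473.3, 419.8, 0.0 m³/s.
The maximum is 861.6 m³/s, occurring at the reading for t = 1.25 h.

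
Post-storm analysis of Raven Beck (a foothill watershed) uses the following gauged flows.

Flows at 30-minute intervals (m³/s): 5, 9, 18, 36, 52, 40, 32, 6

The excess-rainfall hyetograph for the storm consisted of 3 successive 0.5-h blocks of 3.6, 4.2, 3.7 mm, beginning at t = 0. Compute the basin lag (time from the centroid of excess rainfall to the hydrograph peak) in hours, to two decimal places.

Centroid of excess rainfall: t_c = Σ P_i·t̄_i / ΣP_i = 0.7543 h (block centres at 0.25, 0.75, 1.25 h).
Hydrograph peak occurs at t = 2 h, so basin lag t_L = 2 − 0.7543 = 1.25 h.

t_L ≈ 1.25 h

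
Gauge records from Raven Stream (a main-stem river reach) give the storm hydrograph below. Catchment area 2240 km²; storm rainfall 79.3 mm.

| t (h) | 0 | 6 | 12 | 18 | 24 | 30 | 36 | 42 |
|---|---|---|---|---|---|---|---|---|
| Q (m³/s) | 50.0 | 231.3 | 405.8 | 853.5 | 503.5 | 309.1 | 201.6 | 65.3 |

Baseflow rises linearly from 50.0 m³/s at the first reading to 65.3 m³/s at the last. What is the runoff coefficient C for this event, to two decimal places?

C ≈ 0.26

ΣQ_DR = 2159 m³/s; V = ΣQ_DR·Δt = 4.663 × 10^7 m³.
Runoff depth d = V / A = 20.82 mm.
C = d / P = 20.82 / 79.3 = 0.26.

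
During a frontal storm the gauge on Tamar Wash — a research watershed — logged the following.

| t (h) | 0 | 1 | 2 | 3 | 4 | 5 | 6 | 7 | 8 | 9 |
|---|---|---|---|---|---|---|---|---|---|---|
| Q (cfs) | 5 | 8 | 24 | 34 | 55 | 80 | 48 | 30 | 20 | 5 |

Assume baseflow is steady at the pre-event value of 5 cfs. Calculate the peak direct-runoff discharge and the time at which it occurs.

Subtracting baseflow gives direct-runoff ordinates: 0.0, 3.0, 19.0, 29.0, 50.0, 75.0, 43.0, 25.0, 15.0, 0.0 cfs.
The maximum is 75.0 cfs, occurring at the reading for t = 5 h.

Q_p = 75.0 cfs at t = 5 h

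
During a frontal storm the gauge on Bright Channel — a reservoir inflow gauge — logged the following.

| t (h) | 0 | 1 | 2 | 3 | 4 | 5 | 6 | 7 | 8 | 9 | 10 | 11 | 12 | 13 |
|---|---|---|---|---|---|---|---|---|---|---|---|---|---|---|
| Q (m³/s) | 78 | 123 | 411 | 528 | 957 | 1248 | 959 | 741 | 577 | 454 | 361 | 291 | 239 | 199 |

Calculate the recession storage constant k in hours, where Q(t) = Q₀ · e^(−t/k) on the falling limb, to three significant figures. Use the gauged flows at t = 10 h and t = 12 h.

On the falling limb, Q drops from 361 to 239 m³/s between t = 10 h and t = 12 h (Δt = 2 h).
k = −Δt / ln(Q₂/Q₁) = −2 / ln(239/361) = 4.85 h.

k ≈ 4.85 h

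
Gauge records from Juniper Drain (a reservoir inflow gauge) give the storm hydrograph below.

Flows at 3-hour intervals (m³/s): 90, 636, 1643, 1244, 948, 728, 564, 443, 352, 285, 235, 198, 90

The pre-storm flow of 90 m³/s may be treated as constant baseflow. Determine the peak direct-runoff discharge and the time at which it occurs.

Subtracting baseflow gives direct-runoff ordinates: 0.0, 546.0, 1553.0, 1154.0, 858.0, 638.0, 474.0, 353.0, 262.0, 195.0, 145.0, 108.0, 0.0 m³/s.
The maximum is 1553.0 m³/s, occurring at the reading for t = 6 h.

Q_p = 1553.0 m³/s at t = 6 h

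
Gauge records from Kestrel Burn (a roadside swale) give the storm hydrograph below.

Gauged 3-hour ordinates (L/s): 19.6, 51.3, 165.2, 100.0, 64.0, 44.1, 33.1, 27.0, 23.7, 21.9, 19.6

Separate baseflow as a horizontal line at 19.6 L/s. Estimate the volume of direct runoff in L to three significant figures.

Direct-runoff ordinates (Q − Q_b): 0.0, 31.7, 145.6, 80.4, 44.4, 24.5, 13.5, 7.4, 4.1, 2.3, 0.0 L/s.
ΣQ_DR = 353.9 L/s.
With Δt = 3 h = 10800 s, V = ΣQ_DR · Δt = 353.9 × 10800 = 3.82 × 10^6 L.

V ≈ 3.82 × 10^6 L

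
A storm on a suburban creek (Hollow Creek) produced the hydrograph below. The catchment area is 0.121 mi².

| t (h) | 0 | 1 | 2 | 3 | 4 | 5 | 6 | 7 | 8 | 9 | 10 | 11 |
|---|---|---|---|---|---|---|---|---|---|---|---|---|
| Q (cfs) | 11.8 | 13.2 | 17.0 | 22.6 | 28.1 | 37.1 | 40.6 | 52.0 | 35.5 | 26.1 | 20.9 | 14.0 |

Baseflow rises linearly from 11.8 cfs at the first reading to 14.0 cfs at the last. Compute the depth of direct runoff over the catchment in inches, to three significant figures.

Direct runoff: 0.00, 1.20, 4.80, 10.20, 15.50, 24.30, 27.60, 38.80, 22.10, 12.50, 7.10, 0.00 cfs; ΣQ_DR = 164.1 cfs.
V = ΣQ_DR · Δt = 164.1 × 3600 s = 5.908 × 10^5 ft³.
Over A = 0.121 mi², depth = V / A = 2.10 in.

d ≈ 2.10 in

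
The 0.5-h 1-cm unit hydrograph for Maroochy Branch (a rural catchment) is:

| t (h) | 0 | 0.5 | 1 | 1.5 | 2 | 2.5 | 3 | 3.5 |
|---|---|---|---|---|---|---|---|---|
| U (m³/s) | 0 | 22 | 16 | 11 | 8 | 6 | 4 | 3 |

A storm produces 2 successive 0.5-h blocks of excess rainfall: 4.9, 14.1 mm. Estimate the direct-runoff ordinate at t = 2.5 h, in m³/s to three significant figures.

Q ≈ 14.2 m³/s

By discrete convolution, Q_j = Σ (P_i / 10 mm) · U_{j−i}.
At t = 2.5 h (j=5): Q = (4.9/10)·6 + (14.1/10)·8 = 14.2 m³/s.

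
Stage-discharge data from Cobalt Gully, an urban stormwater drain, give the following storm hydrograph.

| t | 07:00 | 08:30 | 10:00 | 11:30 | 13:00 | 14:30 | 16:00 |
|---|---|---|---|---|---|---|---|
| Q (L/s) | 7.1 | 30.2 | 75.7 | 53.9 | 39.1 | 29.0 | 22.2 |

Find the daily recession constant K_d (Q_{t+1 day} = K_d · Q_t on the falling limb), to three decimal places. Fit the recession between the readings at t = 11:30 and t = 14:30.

Between t = 11:30 and t = 14:30 the flow falls from 53.9 to 29.0 L/s over 2×1.5 h = 3 h.
Per-interval ratio K = (29.0/53.9)^(1/2) = 0.7335; K_d = K^(24/1.5) = 0.007.

K_d ≈ 0.007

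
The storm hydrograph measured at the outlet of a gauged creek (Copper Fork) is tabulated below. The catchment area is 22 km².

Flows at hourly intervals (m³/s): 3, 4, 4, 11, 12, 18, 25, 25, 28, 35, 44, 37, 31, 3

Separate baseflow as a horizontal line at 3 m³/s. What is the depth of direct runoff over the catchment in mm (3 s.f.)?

Direct runoff: 0.0, 1.0, 1.0, 8.0, 9.0, 15.0, 22.0, 22.0, 25.0, 32.0, 41.0, 34.0, 28.0, 0.0 m³/s; ΣQ_DR = 238.0 m³/s.
V = ΣQ_DR · Δt = 238.0 × 3600 s = 8.568 × 10^5 m³.
Over A = 22 km², depth = V / A = 38.9 mm.

d ≈ 38.9 mm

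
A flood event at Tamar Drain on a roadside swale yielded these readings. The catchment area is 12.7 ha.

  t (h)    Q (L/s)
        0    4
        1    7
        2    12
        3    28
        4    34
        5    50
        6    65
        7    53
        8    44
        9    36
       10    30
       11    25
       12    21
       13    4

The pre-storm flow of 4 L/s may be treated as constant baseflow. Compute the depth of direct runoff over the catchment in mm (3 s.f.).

d ≈ 10.1 mm

Direct runoff: 0.0, 3.0, 8.0, 24.0, 30.0, 46.0, 61.0, 49.0, 40.0, 32.0, 26.0, 21.0, 17.0, 0.0 L/s; ΣQ_DR = 357.0 L/s.
V = ΣQ_DR · Δt = 357.0 × 3600 s = 1.285 × 10^6 L.
Over A = 12.7 ha, depth = V / A = 10.1 mm.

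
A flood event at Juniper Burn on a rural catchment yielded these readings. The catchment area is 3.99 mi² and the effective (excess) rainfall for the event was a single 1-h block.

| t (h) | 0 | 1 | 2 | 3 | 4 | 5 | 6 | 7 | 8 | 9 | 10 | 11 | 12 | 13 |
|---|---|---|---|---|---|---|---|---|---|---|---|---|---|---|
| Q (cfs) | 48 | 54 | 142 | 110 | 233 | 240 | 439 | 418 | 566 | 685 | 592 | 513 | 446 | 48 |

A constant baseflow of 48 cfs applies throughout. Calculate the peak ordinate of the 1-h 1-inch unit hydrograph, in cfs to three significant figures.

Direct runoff: 0.0, 6.0, 94.0, 62.0, 185.0, 192.0, 391.0, 370.0, 518.0, 637.0, 544.0, 465.0, 398.0, 0.0 cfs; ΣQ_DR = 3862 cfs, peak = 637.0 cfs.
Runoff depth d = ΣQ_DR·Δt / A = 3862 × 3600 / (3.99 mi²) = 1.500 in.
The 1-inch UH is the DRH scaled by (1 in)/d, so U_p = 637.0 × 1/1.500 = 425 cfs.

U_p ≈ 425 cfs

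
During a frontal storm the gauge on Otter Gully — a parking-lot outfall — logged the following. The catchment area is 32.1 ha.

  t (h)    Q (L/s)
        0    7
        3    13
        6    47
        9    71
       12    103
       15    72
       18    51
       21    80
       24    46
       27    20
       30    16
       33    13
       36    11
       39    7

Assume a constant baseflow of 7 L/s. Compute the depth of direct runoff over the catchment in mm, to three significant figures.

d ≈ 15.4 mm

Direct runoff: 0.0, 6.0, 40.0, 64.0, 96.0, 65.0, 44.0, 73.0, 39.0, 13.0, 9.0, 6.0, 4.0, 0.0 L/s; ΣQ_DR = 459.0 L/s.
V = ΣQ_DR · Δt = 459.0 × 10800 s = 4.957 × 10^6 L.
Over A = 32.1 ha, depth = V / A = 15.4 mm.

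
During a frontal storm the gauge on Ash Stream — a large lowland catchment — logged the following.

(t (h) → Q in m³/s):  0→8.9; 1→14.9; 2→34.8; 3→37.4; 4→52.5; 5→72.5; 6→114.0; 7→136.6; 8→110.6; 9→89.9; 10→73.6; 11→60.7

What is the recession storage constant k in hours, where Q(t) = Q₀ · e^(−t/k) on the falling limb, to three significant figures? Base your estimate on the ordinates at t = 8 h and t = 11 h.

On the falling limb, Q drops from 110.6 to 60.7 m³/s between t = 8 h and t = 11 h (Δt = 3 h).
k = −Δt / ln(Q₂/Q₁) = −3 / ln(60.7/110.6) = 5.00 h.

k ≈ 5.00 h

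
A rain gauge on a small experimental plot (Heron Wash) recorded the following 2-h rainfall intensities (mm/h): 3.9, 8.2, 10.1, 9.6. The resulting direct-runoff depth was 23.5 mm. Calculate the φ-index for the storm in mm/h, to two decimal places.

Only the 3 blocks with intensity above φ contribute runoff: 8.2, 10.1, 9.6 mm/h.
Σ(I−φ)·Δt = d  ⇒  (8.2+10.1+9.6 − 3φ)·2 = 23.5
φ = (27.90 − 23.5/2) / 3 = 5.38 mm/h.

φ ≈ 5.38 mm/h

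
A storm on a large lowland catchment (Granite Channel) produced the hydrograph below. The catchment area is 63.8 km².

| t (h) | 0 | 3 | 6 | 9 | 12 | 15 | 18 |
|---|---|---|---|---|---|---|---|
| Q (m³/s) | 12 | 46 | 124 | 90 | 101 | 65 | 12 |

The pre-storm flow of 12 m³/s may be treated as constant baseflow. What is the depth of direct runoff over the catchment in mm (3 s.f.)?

d ≈ 62.0 mm

Direct runoff: 0.0, 34.0, 112.0, 78.0, 89.0, 53.0, 0.0 m³/s; ΣQ_DR = 366.0 m³/s.
V = ΣQ_DR · Δt = 366.0 × 10800 s = 3.953 × 10^6 m³.
Over A = 63.8 km², depth = V / A = 62.0 mm.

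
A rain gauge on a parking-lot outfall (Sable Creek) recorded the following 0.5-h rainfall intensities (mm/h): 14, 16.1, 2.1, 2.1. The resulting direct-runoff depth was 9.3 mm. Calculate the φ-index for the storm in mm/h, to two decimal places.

φ ≈ 5.75 mm/h

Only the 2 blocks with intensity above φ contribute runoff: 14, 16.1 mm/h.
Σ(I−φ)·Δt = d  ⇒  (14+16.1 − 2φ)·0.5 = 9.3
φ = (30.10 − 9.3/0.5) / 2 = 5.75 mm/h.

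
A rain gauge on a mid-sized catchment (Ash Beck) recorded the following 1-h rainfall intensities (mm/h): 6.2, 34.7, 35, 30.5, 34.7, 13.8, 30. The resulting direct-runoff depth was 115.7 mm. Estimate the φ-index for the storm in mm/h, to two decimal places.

Only the 6 blocks with intensity above φ contribute runoff: 34.7, 35, 30.5, 34.7, 13.8, 30 mm/h.
Σ(I−φ)·Δt = d  ⇒  (34.7+35+30.5+34.7+13.8+30 − 6φ)·1 = 115.7
φ = (178.7 − 115.7/1) / 6 = 10.50 mm/h.

φ ≈ 10.50 mm/h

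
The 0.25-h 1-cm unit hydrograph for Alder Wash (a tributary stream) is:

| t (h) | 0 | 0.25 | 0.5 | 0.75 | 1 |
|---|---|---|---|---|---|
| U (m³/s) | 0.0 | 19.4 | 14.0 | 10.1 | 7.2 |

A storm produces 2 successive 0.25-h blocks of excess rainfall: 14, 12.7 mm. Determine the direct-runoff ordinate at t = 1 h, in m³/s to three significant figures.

By discrete convolution, Q_j = Σ (P_i / 10 mm) · U_{j−i}.
At t = 1 h (j=4): Q = (14/10)·7.2 + (12.7/10)·10.1 = 22.9 m³/s.

Q ≈ 22.9 m³/s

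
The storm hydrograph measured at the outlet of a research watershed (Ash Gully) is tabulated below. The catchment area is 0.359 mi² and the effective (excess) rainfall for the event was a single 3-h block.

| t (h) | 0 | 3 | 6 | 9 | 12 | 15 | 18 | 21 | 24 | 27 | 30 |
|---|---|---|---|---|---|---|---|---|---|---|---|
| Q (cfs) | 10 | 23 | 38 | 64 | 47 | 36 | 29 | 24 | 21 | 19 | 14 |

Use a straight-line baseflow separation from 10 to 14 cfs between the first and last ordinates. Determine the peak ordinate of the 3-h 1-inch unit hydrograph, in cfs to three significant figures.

Direct runoff: 0.00, 12.60, 27.20, 52.80, 35.40, 24.00, 16.60, 11.20, 7.80, 5.40, 0.00 cfs; ΣQ_DR = 193.0 cfs, peak = 52.80 cfs.
Runoff depth d = ΣQ_DR·Δt / A = 193.0 × 10800 / (0.359 mi²) = 2.499 in.
The 1-inch UH is the DRH scaled by (1 in)/d, so U_p = 52.80 × 1/2.499 = 21.1 cfs.

U_p ≈ 21.1 cfs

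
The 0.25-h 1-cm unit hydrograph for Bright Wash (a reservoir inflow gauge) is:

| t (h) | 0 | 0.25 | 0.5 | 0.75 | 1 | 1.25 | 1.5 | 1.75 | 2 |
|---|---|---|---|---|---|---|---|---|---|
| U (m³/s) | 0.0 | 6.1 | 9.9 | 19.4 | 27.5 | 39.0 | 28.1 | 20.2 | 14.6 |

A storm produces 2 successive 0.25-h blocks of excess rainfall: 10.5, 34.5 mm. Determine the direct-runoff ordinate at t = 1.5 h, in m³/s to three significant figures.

By discrete convolution, Q_j = Σ (P_i / 10 mm) · U_{j−i}.
At t = 1.5 h (j=6): Q = (10.5/10)·28.1 + (34.5/10)·39.0 = 164 m³/s.

Q ≈ 164 m³/s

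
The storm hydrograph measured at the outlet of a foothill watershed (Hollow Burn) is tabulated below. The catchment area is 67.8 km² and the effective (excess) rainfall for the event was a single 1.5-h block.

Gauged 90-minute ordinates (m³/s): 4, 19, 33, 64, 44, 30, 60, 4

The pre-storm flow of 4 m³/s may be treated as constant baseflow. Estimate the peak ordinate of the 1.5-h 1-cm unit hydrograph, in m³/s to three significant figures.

Direct runoff: 0.0, 15.0, 29.0, 60.0, 40.0, 26.0, 56.0, 0.0 m³/s; ΣQ_DR = 226.0 m³/s, peak = 60.0 m³/s.
Runoff depth d = ΣQ_DR·Δt / A = 226.0 × 5400 / (67.8 km²) = 18.00 mm.
The 1-cm UH is the DRH scaled by (10 mm)/d, so U_p = 60.0 × 10/18.00 = 33.3 m³/s.

U_p ≈ 33.3 m³/s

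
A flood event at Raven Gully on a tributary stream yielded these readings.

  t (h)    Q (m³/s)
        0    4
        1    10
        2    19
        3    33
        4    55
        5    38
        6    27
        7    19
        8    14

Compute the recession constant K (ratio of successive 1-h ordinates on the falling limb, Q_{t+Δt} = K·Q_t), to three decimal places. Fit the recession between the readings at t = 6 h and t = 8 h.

K ≈ 0.720

Using the recession-limb readings at t = 6 h and t = 8 h: Q falls from 27 to 14 m³/s over 2 intervals.
K = (Q₂/Q₁)^(1/2) = (14/27)^(1/2) = 0.720.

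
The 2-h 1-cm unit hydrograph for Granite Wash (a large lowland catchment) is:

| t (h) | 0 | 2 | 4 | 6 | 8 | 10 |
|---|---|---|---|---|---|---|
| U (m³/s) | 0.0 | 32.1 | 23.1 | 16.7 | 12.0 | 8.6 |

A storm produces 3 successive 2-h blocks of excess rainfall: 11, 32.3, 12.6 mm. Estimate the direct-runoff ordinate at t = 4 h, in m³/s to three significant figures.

Q ≈ 129 m³/s

By discrete convolution, Q_j = Σ (P_i / 10 mm) · U_{j−i}.
At t = 4 h (j=2): Q = (11/10)·23.1 + (32.3/10)·32.1 + (12.6/10)·0.0 = 129 m³/s.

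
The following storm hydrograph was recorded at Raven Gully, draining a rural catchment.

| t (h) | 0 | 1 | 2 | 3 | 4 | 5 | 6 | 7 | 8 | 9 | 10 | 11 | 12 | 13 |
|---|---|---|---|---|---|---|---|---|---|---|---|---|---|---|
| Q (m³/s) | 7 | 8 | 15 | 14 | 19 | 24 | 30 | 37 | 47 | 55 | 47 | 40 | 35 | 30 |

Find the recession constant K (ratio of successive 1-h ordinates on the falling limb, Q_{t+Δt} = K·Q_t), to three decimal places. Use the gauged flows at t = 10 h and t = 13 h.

K ≈ 0.861

Using the recession-limb readings at t = 10 h and t = 13 h: Q falls from 47 to 30 m³/s over 3 intervals.
K = (Q₂/Q₁)^(1/3) = (30/47)^(1/3) = 0.861.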